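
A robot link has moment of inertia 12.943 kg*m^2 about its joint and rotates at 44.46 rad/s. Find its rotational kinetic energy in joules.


KE = (1/2)*I*omega^2 = 0.5*12.943*44.46^2 = 12792.1597

12792.1597 J


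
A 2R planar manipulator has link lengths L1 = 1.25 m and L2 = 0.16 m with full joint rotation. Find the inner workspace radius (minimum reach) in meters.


r_min = |L1 - L2| = |1.25 - 0.16| = 1.0900

1.0900 m


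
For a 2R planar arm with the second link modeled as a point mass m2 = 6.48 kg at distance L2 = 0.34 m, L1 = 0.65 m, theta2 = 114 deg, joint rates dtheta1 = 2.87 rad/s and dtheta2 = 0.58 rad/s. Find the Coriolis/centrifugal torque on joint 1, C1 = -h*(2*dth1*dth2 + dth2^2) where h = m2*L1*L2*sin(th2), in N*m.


h = m2*L1*L2*sin(th2) = 6.48*0.65*0.34*sin(114 deg) = 1.308270
C1 = -h*(2*2.87*0.58 + 0.58^2) = -1.308270*3.6656 = -4.7956

-4.7956 N*m


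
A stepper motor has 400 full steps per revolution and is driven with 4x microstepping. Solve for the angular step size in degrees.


step = 360/(400*4) = 360/1600 = 0.2250

0.2250 degrees


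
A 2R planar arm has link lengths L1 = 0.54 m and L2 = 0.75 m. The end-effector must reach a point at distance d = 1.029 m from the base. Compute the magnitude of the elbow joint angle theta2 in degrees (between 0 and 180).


cos(th2) = (d^2 - L1^2 - L2^2)/(2*L1*L2) = (1.029^2 - 0.54^2 - 0.75^2)/(2*0.54*0.75) = 0.25276667
th2 = acos(0.25276667) = 75.3587 deg

75.3587 degrees


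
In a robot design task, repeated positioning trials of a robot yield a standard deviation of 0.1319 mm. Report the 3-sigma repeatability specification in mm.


repeatability = 3*sigma = 3*0.1319 = 0.3957

0.3957 mm


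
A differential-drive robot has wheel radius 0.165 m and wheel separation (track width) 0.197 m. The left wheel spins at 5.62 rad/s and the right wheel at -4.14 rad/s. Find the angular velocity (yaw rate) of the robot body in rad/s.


omega = r*(wR - wL)/L = 0.165*(-4.14 - (5.62))/0.197 = -8.1746

-8.1746 rad/s


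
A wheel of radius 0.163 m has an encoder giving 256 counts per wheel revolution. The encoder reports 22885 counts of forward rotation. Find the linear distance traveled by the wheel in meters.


revs = 22885/256 = 89.394531
d = revs * 2*pi*r = 89.394531 * 2*pi*0.163 = 91.5542

91.5542 m


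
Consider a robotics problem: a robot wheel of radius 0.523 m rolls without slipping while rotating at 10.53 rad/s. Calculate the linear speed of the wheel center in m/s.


v = omega * r = 10.53 * 0.523 = 5.5072

5.5072 m/s


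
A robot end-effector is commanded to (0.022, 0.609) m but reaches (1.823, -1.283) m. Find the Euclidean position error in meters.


dx = 1.823 - (0.022) = 1.8010, dy = -1.283 - (0.609) = -1.8920
err = sqrt(3.243601 + 3.579664) = 2.6121

2.6121 m


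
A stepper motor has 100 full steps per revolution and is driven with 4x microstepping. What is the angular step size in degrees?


step = 360/(100*4) = 360/400 = 0.9000

0.9000 degrees


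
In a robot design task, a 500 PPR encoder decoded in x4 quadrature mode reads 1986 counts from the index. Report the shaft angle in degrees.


angle = counts * 360 / (PPR*4) = 1986 * 360 / 2000 = 357.4800

357.4800 degrees


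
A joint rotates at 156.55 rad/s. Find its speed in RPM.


RPM = 156.55 * 60/(2*pi) = 1494.9424

1494.9424 RPM


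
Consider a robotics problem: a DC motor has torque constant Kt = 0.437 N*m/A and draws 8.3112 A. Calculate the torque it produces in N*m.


tau = Kt * I = 0.437*8.3112 = 3.6320

3.6320 N*m


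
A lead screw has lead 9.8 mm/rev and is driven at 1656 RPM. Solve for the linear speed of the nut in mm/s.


v = lead * (RPM/60) = 9.8*1656/60 = 270.4800

270.4800 mm/s


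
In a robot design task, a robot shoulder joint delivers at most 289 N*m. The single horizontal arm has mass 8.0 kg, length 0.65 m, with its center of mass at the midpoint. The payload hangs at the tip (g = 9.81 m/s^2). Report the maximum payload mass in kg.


tau_arm = m_arm*g*(L/2) = 8.0*9.81*0.65/2 = 25.5060 N*m
tau_payload = tau_max - tau_arm = 289 - 25.5060 = 263.4940
m_payload = tau_payload / (g*L) = 263.4940 / (9.81*0.65) = 41.3227

41.3227 kg


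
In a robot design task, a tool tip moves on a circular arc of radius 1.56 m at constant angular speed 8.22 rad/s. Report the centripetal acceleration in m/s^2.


a_c = omega^2 * r = 8.22^2 * 1.56 = 105.4067

105.4067 m/s^2


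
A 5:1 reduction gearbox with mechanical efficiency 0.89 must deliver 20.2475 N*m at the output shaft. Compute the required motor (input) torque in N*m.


tau_in = tau_out / (N * eta) = 20.2475 / (5 * 0.89) = 4.5500

4.5500 N*m


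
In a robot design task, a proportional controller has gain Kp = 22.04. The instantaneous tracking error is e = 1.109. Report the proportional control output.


u_P = Kp * e = 22.04 * 1.109 = 24.4424

24.4424


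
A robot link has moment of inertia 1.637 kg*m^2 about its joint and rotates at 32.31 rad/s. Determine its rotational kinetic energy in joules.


KE = (1/2)*I*omega^2 = 0.5*1.637*32.31^2 = 854.4617

854.4617 J


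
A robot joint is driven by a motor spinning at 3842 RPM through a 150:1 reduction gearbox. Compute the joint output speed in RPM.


omega_joint = omega_motor / N = 3842 / 150 = 25.6133

25.6133 RPM


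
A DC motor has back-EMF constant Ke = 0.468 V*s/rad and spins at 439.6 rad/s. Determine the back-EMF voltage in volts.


V_emf = Ke * omega = 0.468*439.6 = 205.7328

205.7328 V


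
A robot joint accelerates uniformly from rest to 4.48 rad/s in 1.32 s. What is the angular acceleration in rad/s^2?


alpha = delta_omega / t = 4.48 / 1.32 = 3.3939

3.3939 rad/s^2


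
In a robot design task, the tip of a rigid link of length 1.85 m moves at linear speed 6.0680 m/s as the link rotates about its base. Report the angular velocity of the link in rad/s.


omega = v / L = 6.0680 / 1.85 = 3.2800

3.2800 rad/s


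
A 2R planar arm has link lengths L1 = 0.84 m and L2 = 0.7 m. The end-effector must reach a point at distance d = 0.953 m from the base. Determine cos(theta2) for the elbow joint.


cos(th2) = (d^2 - L1^2 - L2^2)/(2*L1*L2) = (0.953^2 - 0.84^2 - 0.7^2)/(2*0.84*0.7) = -0.2444

-0.2444


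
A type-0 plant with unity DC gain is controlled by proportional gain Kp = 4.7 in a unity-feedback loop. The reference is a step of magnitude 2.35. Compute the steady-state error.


e_ss = R/(1 + Kp) = 2.35/(1 + 4.7) = 2.35/5.7000 = 0.4123

0.4123


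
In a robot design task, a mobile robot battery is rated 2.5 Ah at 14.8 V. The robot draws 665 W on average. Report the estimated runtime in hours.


E = 2.5*14.8 = 37.0000 Wh
t = E/P = 37.0000/665 = 0.0556

0.0556 hours


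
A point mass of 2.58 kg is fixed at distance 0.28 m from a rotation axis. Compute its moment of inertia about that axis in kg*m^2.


I = m*r^2 = 2.58*0.28^2 = 0.2023

0.2023 kg*m^2


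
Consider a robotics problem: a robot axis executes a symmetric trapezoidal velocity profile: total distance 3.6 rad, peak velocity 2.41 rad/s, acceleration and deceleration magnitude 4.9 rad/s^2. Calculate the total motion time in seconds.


t_acc = v/a = 2.41/4.9 = 0.491837 s
d_acc = v^2/(2a) = 0.592663 rad (each ramp)
d_cruise = 3.6 - 2*0.592663 = 2.414674 rad
t_cruise = 2.414674/2.41 = 1.001939 s
t_total = 2*0.491837 + 1.001939 = 1.9856

1.9856 s


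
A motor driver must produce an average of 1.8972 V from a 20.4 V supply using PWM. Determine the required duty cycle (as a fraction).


D = V_avg/V_supply = 1.8972/20.4 = 0.0930

0.0930


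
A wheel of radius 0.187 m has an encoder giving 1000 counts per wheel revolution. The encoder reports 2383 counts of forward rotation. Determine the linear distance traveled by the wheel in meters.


revs = 2383/1000 = 2.383000
d = revs * 2*pi*r = 2.383000 * 2*pi*0.187 = 2.7999

2.7999 m


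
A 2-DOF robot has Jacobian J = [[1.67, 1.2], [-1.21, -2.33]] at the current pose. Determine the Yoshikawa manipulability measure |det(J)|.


det(J) = 1.67*-2.33 - (1.2)*(-1.21) = -2.4391
|det(J)| = 2.4391

2.4391


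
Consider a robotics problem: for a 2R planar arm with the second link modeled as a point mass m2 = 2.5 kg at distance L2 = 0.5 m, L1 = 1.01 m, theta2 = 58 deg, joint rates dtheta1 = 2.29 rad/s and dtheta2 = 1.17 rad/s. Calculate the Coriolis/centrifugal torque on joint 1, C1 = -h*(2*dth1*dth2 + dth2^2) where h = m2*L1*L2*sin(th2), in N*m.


h = m2*L1*L2*sin(th2) = 2.5*1.01*0.5*sin(58 deg) = 1.070661
C1 = -h*(2*2.29*1.17 + 1.17^2) = -1.070661*6.7275 = -7.2029

-7.2029 N*m


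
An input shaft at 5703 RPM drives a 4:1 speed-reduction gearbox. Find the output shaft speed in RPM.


omega_out = omega_in / N = 5703 / 4 = 1425.7500

1425.7500 RPM


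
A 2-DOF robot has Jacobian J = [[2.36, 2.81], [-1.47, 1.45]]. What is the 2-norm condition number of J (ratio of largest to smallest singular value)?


JJ^T eigenvalues: trace(JJ^T) = 17.7291, det(JJ^T) = det(J)^2 = 57.04327729
s_max^2 = (17.7291 + sqrt(86.14787765))/2 = 13.50534405
s_min^2 = (17.7291 - sqrt(86.14787765))/2 = 4.22375595
kappa = s_max/s_min = sqrt(13.50534405/4.22375595) = 1.7881

1.7881


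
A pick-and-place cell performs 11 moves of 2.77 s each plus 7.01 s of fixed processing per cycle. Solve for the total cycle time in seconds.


T = 11*2.77 + 7.01 = 37.4800

37.4800 s


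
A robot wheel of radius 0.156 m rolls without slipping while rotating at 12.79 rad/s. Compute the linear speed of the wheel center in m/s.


v = omega * r = 12.79 * 0.156 = 1.9952

1.9952 m/s


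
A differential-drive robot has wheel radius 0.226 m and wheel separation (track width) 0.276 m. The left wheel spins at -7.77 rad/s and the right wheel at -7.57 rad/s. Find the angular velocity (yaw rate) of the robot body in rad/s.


omega = r*(wR - wL)/L = 0.226*(-7.57 - (-7.77))/0.276 = 0.1638

0.1638 rad/s


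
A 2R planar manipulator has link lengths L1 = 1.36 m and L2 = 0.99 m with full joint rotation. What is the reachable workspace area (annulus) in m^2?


r_max = L1 + L2 = 2.3500, r_min = |L1 - L2| = 0.3700
A = pi*(r_max^2 - r_min^2) = pi*(5.5225 - 0.1369) = 16.9194

16.9194 m^2


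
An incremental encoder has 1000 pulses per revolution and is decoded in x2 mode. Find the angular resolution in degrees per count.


resolution = 360 / (PPR * 2) = 360 / 2000 = 0.1800

0.1800 degrees


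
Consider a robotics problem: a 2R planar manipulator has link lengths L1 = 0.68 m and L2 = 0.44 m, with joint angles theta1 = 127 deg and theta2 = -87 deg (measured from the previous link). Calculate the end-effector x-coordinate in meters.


x = L1*cos(th1) + L2*cos(th1+th2) = 0.68*cos(127 deg) + 0.44*cos(40 deg) = -0.0722

-0.0722 m


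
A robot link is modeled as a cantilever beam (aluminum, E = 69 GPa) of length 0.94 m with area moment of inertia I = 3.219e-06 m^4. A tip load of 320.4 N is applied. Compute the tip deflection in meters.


delta = F*L^3/(3*E*I) = 320.4*0.94^3/(3*6.900e+10*3.219e-06)
      = 266.1191136/666333 = 3.9938e-04

3.9938e-04 m


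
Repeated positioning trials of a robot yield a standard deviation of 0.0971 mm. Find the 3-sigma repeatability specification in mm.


repeatability = 3*sigma = 3*0.0971 = 0.2913

0.2913 mm


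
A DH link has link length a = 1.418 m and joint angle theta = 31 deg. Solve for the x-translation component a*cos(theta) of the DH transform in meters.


a*cos(theta) = 1.418*cos(31 deg) = 1.2155

1.2155 m


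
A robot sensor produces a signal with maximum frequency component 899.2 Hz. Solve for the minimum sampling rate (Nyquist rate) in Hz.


f_s,min = 2*f_max = 2*899.2 = 1798.4000

1798.4000 Hz


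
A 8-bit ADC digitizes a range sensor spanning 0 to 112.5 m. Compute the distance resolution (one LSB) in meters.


res = range / 2^n = 112.5/2^8 = 112.5/256 = 0.4395

0.4395 m


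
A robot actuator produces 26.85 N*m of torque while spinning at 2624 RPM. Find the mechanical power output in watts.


omega = 2624 * 2*pi/60 = 274.784637 rad/s
P = tau * omega = 26.85 * 274.784637 = 7377.9675

7377.9675 W


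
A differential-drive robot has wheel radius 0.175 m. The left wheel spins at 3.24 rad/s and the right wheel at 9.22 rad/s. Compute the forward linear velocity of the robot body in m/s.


v = r*(wR + wL)/2 = 0.175*(9.22 + 3.24)/2 = 1.0902

1.0902 m/s


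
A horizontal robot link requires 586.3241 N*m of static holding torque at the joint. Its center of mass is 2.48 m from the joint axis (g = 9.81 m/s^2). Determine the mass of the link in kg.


m = tau / (g*L) = 586.3241 / (9.81 * 2.48) = 24.1000

24.1000 kg


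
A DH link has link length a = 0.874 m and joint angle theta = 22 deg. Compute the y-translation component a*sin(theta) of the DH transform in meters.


a*sin(theta) = 0.874*sin(22 deg) = 0.3274

0.3274 m


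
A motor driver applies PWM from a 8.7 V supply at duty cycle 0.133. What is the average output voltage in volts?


V_avg = V_supply * D = 8.7*0.133 = 1.1571

1.1571 V


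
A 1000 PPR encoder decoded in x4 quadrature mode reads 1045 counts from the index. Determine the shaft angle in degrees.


angle = counts * 360 / (PPR*4) = 1045 * 360 / 4000 = 94.0500

94.0500 degrees


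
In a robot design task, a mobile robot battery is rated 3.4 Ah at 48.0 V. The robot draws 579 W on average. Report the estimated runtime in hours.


E = 3.4*48.0 = 163.2000 Wh
t = E/P = 163.2000/579 = 0.2819

0.2819 hours


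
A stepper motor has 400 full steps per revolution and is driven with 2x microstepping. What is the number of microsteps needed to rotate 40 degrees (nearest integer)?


step_size = 360/(400*2) = 360/800 = 0.450000 deg
n = 40/(360/800) = 40*800/360 = 88.8889 -> 89

89 steps


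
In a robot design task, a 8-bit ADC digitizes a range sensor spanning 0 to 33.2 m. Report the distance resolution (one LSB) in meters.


res = range / 2^n = 33.2/2^8 = 33.2/256 = 0.1297

0.1297 m


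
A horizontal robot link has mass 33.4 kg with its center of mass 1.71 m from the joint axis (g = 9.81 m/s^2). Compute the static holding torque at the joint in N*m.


tau = m*g*L = 33.4 * 9.81 * 1.71 = 560.2883

560.2883 N*m


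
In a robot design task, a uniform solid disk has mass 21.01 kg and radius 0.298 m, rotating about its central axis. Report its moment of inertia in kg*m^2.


I = (1/2)*m*R^2 = 0.5*21.01*0.298^2 = 0.9329

0.9329 kg*m^2


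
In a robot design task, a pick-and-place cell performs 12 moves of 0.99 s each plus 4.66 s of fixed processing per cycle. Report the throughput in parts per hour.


T_cycle = 12*0.99 + 4.66 = 16.5400 s
rate = 3600/T = 217.6542

217.6542 parts/hour


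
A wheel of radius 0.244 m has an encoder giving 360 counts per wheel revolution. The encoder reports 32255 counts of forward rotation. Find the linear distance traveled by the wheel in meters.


revs = 32255/360 = 89.597222
d = revs * 2*pi*r = 89.597222 * 2*pi*0.244 = 137.3613

137.3613 m


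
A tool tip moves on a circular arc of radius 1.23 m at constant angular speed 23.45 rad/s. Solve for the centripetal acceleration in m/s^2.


a_c = omega^2 * r = 23.45^2 * 1.23 = 676.3801

676.3801 m/s^2


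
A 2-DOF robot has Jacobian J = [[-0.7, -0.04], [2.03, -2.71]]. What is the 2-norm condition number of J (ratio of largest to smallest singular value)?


JJ^T eigenvalues: trace(JJ^T) = 11.9566, det(JJ^T) = det(J)^2 = 3.91327524
s_max^2 = (11.9566 + sqrt(127.30718260))/2 = 11.61982423
s_min^2 = (11.9566 - sqrt(127.30718260))/2 = 0.33677577
kappa = s_max/s_min = sqrt(11.61982423/0.33677577) = 5.8739

5.8739


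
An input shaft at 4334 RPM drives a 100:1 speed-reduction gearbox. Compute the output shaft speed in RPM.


omega_out = omega_in / N = 4334 / 100 = 43.3400

43.3400 RPM


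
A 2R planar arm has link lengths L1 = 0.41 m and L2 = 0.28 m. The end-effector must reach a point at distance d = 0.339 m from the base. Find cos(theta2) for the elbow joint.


cos(th2) = (d^2 - L1^2 - L2^2)/(2*L1*L2) = (0.339^2 - 0.41^2 - 0.28^2)/(2*0.41*0.28) = -0.5731

-0.5731


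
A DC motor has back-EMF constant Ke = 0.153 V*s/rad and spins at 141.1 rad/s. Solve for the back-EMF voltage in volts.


V_emf = Ke * omega = 0.153*141.1 = 21.5883

21.5883 V


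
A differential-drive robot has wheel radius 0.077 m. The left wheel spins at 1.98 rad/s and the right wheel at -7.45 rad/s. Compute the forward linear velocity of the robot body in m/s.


v = r*(wR + wL)/2 = 0.077*(-7.45 + 1.98)/2 = -0.2106

-0.2106 m/s


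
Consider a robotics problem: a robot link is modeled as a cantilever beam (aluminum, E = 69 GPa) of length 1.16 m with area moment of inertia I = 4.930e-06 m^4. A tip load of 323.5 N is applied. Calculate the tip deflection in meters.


delta = F*L^3/(3*E*I) = 323.5*1.16^3/(3*6.900e+10*4.930e-06)
      = 504.949856/1020510 = 4.9480e-04

4.9480e-04 m


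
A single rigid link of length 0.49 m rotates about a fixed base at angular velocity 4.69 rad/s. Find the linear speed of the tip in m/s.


v = L*omega = 0.49 * 4.69 = 2.2981

2.2981 m/s


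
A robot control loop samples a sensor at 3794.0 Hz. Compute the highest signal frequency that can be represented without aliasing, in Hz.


f_max = f_s/2 = 3794.0/2 = 1897.0000

1897.0000 Hz


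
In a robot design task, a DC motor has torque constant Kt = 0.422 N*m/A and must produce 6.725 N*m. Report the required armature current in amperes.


I = tau / Kt = 6.725/0.422 = 15.9360

15.9360 A


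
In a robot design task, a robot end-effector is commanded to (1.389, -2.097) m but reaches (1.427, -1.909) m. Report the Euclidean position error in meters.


dx = 1.427 - (1.389) = 0.0380, dy = -1.909 - (-2.097) = 0.1880
err = sqrt(0.001444 + 0.035344) = 0.1918

0.1918 m


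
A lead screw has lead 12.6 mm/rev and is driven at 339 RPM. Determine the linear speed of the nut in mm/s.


v = lead * (RPM/60) = 12.6*339/60 = 71.1900

71.1900 mm/s


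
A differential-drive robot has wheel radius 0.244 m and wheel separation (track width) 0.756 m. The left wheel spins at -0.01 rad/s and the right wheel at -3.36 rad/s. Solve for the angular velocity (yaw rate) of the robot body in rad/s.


omega = r*(wR - wL)/L = 0.244*(-3.36 - (-0.01))/0.756 = -1.0812

-1.0812 rad/s


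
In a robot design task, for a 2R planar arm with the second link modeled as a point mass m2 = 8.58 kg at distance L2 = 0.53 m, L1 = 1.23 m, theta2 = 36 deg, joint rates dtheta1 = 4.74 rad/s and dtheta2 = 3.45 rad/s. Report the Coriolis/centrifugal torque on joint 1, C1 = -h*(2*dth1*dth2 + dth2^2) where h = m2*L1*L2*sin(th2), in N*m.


h = m2*L1*L2*sin(th2) = 8.58*1.23*0.53*sin(36 deg) = 3.287660
C1 = -h*(2*4.74*3.45 + 3.45^2) = -3.287660*44.6085 = -146.6576

-146.6576 N*m


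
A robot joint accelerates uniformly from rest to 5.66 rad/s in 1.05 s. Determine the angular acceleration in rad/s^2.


alpha = delta_omega / t = 5.66 / 1.05 = 5.3905

5.3905 rad/s^2


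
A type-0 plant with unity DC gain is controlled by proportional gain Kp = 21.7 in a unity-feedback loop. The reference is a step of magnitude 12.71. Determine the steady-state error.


e_ss = R/(1 + Kp) = 12.71/(1 + 21.7) = 12.71/22.7000 = 0.5599

0.5599


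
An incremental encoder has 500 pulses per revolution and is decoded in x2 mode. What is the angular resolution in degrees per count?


resolution = 360 / (PPR * 2) = 360 / 1000 = 0.3600

0.3600 degrees


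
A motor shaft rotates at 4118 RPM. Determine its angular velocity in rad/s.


omega = 4118 * 2*pi/60 = 431.2360

431.2360 rad/s


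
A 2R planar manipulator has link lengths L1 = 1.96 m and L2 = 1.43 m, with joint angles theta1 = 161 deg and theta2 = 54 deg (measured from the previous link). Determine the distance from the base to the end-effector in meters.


x = L1*cos(th1) + L2*cos(th1+th2) = -3.024604
y = L1*sin(th1) + L2*sin(th1+th2) = -0.182101
d = sqrt(x^2 + y^2) = sqrt(9.148229 + 0.033161) = 3.0301

3.0301 m


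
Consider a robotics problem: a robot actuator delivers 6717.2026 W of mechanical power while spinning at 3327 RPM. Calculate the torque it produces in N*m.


omega = 3327 * 2*pi/60 = 348.402625 rad/s
tau = P / omega = 6717.2026 / 348.402625 = 19.2800

19.2800 N*m


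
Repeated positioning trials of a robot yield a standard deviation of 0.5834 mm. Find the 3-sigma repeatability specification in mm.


repeatability = 3*sigma = 3*0.5834 = 1.7502

1.7502 mm


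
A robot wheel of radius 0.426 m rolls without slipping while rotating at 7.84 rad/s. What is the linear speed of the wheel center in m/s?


v = omega * r = 7.84 * 0.426 = 3.3398

3.3398 m/s


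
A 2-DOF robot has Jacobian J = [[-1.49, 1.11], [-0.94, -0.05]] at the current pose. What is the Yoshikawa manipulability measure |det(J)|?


det(J) = -1.49*-0.05 - (1.11)*(-0.94) = 1.1179
|det(J)| = 1.1179

1.1179


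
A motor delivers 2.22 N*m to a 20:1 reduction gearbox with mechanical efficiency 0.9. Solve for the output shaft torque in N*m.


tau_out = tau_in * N * eta = 2.22 * 20 * 0.9 = 39.9600

39.9600 N*m


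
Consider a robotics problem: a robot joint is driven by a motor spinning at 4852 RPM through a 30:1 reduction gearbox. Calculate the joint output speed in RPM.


omega_joint = omega_motor / N = 4852 / 30 = 161.7333

161.7333 RPM


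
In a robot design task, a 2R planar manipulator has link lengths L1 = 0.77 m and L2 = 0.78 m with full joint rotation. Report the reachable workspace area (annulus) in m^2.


r_max = L1 + L2 = 1.5500, r_min = |L1 - L2| = 0.0100
A = pi*(r_max^2 - r_min^2) = pi*(2.4025 - 0.0001) = 7.5474

7.5474 m^2


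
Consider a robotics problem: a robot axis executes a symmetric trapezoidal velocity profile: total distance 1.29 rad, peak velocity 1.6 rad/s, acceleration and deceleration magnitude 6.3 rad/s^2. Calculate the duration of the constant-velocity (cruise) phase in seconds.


t_acc = v/a = 0.253968 s, d_acc = v^2/(2a) = 0.203175 rad each
d_cruise = 1.29 - 2*0.203175 = 0.883650 rad
t_cruise = d_cruise/v = 0.883650/1.6 = 0.5523

0.5523 s


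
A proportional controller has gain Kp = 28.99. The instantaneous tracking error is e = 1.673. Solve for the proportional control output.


u_P = Kp * e = 28.99 * 1.673 = 48.5003

48.5003


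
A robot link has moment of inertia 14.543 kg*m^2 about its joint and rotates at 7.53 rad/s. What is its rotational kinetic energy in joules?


KE = (1/2)*I*omega^2 = 0.5*14.543*7.53^2 = 412.3006

412.3006 J


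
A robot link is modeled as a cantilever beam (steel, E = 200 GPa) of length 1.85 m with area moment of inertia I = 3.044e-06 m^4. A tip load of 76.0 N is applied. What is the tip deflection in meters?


delta = F*L^3/(3*E*I) = 76.0*1.85^3/(3*2.000e+11*3.044e-06)
      = 481.2035/1826400 = 2.6347e-04

2.6347e-04 m


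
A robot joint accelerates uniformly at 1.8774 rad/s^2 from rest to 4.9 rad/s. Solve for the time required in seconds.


t = delta_omega / alpha = 4.9 / 1.8774 = 2.6100

2.6100 s


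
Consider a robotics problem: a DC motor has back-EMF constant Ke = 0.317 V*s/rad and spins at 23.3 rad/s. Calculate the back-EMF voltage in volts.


V_emf = Ke * omega = 0.317*23.3 = 7.3861

7.3861 V


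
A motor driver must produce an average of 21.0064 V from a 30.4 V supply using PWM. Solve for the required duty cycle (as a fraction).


D = V_avg/V_supply = 21.0064/30.4 = 0.6910

0.6910


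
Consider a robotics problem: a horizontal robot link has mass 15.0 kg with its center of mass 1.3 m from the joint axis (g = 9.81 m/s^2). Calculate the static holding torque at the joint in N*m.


tau = m*g*L = 15.0 * 9.81 * 1.3 = 191.2950

191.2950 N*m


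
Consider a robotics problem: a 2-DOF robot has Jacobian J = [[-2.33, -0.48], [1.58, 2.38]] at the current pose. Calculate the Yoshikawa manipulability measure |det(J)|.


det(J) = -2.33*2.38 - (-0.48)*(1.58) = -4.7870
|det(J)| = 4.7870

4.7870


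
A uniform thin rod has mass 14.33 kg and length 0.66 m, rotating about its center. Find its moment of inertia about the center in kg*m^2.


I = (1/12)*m*L^2 = (1/12)*14.33*0.66^2 = 0.5202

0.5202 kg*m^2


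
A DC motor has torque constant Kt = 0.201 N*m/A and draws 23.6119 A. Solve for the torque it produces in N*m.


tau = Kt * I = 0.201*23.6119 = 4.7460

4.7460 N*m


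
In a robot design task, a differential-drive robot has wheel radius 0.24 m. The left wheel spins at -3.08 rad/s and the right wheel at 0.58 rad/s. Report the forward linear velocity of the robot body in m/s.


v = r*(wR + wL)/2 = 0.24*(0.58 + -3.08)/2 = -0.3000

-0.3000 m/s


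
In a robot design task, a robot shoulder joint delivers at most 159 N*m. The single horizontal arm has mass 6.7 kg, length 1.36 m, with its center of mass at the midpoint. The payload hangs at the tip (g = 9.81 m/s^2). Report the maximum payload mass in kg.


tau_arm = m_arm*g*(L/2) = 6.7*9.81*1.36/2 = 44.6944 N*m
tau_payload = tau_max - tau_arm = 159 - 44.6944 = 114.3056
m_payload = tau_payload / (g*L) = 114.3056 / (9.81*1.36) = 8.5676

8.5676 kg


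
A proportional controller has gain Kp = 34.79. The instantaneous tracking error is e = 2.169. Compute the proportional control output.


u_P = Kp * e = 34.79 * 2.169 = 75.4595

75.4595


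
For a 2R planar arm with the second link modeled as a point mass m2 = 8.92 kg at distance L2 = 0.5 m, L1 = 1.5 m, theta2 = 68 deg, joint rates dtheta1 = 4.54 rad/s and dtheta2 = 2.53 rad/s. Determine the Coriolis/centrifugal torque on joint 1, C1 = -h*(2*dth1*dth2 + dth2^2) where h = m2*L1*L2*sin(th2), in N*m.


h = m2*L1*L2*sin(th2) = 8.92*1.5*0.5*sin(68 deg) = 6.202860
C1 = -h*(2*4.54*2.53 + 2.53^2) = -6.202860*29.3733 = -182.1985

-182.1985 N*m


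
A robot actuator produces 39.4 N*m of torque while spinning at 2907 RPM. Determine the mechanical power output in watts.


omega = 2907 * 2*pi/60 = 304.420328 rad/s
P = tau * omega = 39.4 * 304.420328 = 11994.1609

11994.1609 W


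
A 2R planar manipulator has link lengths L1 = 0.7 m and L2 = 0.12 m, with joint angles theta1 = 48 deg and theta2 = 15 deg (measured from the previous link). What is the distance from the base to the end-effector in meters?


x = L1*cos(th1) + L2*cos(th1+th2) = 0.522870
y = L1*sin(th1) + L2*sin(th1+th2) = 0.627122
d = sqrt(x^2 + y^2) = sqrt(0.273393 + 0.393282) = 0.8165

0.8165 m


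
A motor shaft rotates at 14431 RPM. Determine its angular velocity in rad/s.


omega = 14431 * 2*pi/60 = 1511.2108

1511.2108 rad/s


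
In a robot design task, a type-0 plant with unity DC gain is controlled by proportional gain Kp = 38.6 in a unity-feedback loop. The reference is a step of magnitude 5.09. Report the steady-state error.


e_ss = R/(1 + Kp) = 5.09/(1 + 38.6) = 5.09/39.6000 = 0.1285

0.1285


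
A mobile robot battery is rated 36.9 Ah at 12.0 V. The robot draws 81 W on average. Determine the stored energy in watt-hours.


E = capacity * V = 36.9*12.0 = 442.8000

442.8000 Wh


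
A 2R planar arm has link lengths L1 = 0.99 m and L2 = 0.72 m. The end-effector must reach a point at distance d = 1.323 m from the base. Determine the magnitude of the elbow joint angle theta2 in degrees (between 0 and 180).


cos(th2) = (d^2 - L1^2 - L2^2)/(2*L1*L2) = (1.323^2 - 0.99^2 - 0.72^2)/(2*0.99*0.72) = 0.17664773
th2 = acos(0.17664773) = 79.8254 deg

79.8254 degrees


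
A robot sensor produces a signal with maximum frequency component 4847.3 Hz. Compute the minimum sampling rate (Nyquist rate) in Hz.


f_s,min = 2*f_max = 2*4847.3 = 9694.6000

9694.6000 Hz


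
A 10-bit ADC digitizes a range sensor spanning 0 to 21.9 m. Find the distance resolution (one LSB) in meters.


res = range / 2^n = 21.9/2^10 = 21.9/1024 = 0.0214

0.0214 m


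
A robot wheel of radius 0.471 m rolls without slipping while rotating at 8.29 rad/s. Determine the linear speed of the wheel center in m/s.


v = omega * r = 8.29 * 0.471 = 3.9046

3.9046 m/s


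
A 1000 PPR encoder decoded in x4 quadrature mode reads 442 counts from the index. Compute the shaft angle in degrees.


angle = counts * 360 / (PPR*4) = 442 * 360 / 4000 = 39.7800

39.7800 degrees


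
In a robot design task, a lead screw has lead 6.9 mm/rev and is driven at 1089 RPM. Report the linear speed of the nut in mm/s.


v = lead * (RPM/60) = 6.9*1089/60 = 125.2350

125.2350 mm/s


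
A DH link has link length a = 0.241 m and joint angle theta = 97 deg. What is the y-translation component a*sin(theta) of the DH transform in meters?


a*sin(theta) = 0.241*sin(97 deg) = 0.2392

0.2392 m


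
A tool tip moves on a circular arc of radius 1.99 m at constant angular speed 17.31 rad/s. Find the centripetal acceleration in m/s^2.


a_c = omega^2 * r = 17.31^2 * 1.99 = 596.2758

596.2758 m/s^2


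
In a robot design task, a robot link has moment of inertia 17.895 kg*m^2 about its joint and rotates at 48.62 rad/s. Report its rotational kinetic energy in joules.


KE = (1/2)*I*omega^2 = 0.5*17.895*48.62^2 = 21151.0346

21151.0346 J


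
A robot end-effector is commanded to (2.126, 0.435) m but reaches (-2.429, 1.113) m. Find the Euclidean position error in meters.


dx = -2.429 - (2.126) = -4.5550, dy = 1.113 - (0.435) = 0.6780
err = sqrt(20.748025 + 0.459684) = 4.6052

4.6052 m


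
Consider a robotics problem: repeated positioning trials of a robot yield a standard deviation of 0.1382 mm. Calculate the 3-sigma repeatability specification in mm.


repeatability = 3*sigma = 3*0.1382 = 0.4146

0.4146 mm


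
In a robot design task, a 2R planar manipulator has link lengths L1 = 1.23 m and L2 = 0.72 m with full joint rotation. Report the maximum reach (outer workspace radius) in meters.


r_max = L1 + L2 = 1.23 + 0.72 = 1.9500

1.9500 m


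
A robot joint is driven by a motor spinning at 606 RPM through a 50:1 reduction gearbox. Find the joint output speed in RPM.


omega_joint = omega_motor / N = 606 / 50 = 12.1200

12.1200 RPM


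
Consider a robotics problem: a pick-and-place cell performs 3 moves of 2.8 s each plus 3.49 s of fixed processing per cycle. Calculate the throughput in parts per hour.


T_cycle = 3*2.8 + 3.49 = 11.8900 s
rate = 3600/T = 302.7754

302.7754 parts/hour


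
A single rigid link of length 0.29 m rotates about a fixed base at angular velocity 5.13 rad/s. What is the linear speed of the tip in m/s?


v = L*omega = 0.29 * 5.13 = 1.4877

1.4877 m/s


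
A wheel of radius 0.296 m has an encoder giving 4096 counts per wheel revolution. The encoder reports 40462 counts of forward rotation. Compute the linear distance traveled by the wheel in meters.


revs = 40462/4096 = 9.878418
d = revs * 2*pi*r = 9.878418 * 2*pi*0.296 = 18.3721

18.3721 m


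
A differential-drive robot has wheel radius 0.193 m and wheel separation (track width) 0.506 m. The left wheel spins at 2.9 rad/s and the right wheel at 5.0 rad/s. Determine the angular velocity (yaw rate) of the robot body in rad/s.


omega = r*(wR - wL)/L = 0.193*(5.0 - (2.9))/0.506 = 0.8010

0.8010 rad/s


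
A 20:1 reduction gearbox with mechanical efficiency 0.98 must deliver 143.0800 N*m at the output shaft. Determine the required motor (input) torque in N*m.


tau_in = tau_out / (N * eta) = 143.0800 / (20 * 0.98) = 7.3000

7.3000 N*m


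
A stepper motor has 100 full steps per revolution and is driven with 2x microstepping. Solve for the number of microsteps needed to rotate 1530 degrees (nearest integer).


step_size = 360/(100*2) = 360/200 = 1.800000 deg
n = 1530/(360/200) = 1530*200/360 = 850

850 steps


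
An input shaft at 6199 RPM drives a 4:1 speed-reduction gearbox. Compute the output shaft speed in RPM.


omega_out = omega_in / N = 6199 / 4 = 1549.7500

1549.7500 RPM


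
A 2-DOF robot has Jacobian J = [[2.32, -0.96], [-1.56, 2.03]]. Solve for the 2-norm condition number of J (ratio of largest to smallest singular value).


JJ^T eigenvalues: trace(JJ^T) = 12.8585, det(JJ^T) = det(J)^2 = 10.31694400
s_max^2 = (12.8585 + sqrt(124.07324625))/2 = 11.99865855
s_min^2 = (12.8585 - sqrt(124.07324625))/2 = 0.85984145
kappa = s_max/s_min = sqrt(11.99865855/0.85984145) = 3.7356

3.7356


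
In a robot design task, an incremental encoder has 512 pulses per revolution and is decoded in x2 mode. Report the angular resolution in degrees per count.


resolution = 360 / (PPR * 2) = 360 / 1024 = 0.3516

0.3516 degrees


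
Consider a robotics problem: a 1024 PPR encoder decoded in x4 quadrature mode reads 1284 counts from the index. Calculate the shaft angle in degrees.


angle = counts * 360 / (PPR*4) = 1284 * 360 / 4096 = 112.8516

112.8516 degrees


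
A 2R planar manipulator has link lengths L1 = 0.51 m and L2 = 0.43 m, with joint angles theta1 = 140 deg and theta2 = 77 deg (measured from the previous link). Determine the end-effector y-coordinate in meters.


y = L1*sin(th1) + L2*sin(th1+th2) = 0.51*sin(140 deg) + 0.43*sin(217 deg) = 0.0690

0.0690 m


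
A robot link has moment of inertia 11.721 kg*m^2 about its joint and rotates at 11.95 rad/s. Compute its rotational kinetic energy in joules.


KE = (1/2)*I*omega^2 = 0.5*11.721*11.95^2 = 836.8941

836.8941 J


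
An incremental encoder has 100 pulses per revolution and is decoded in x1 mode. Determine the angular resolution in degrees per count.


resolution = 360 / (PPR * 1) = 360 / 100 = 3.6000

3.6000 degrees


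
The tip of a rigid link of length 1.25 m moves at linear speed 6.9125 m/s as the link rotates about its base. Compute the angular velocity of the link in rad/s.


omega = v / L = 6.9125 / 1.25 = 5.5300

5.5300 rad/s


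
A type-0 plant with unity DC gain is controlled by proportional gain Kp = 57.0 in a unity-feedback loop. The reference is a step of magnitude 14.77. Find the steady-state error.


e_ss = R/(1 + Kp) = 14.77/(1 + 57.0) = 14.77/58.0000 = 0.2547

0.2547


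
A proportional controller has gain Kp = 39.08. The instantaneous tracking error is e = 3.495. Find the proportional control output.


u_P = Kp * e = 39.08 * 3.495 = 136.5846

136.5846


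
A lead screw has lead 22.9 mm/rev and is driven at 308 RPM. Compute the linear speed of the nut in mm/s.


v = lead * (RPM/60) = 22.9*308/60 = 117.5533

117.5533 mm/s


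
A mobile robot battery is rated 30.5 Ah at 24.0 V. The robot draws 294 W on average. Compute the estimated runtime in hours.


E = 30.5*24.0 = 732.0000 Wh
t = E/P = 732.0000/294 = 2.4898

2.4898 hours


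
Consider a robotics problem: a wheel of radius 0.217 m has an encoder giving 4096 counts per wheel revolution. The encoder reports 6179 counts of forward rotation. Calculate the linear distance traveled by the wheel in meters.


revs = 6179/4096 = 1.508545
d = revs * 2*pi*r = 1.508545 * 2*pi*0.217 = 2.0568

2.0568 m


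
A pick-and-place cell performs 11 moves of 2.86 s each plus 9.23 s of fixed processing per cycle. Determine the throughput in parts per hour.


T_cycle = 11*2.86 + 9.23 = 40.6900 s
rate = 3600/T = 88.4738

88.4738 parts/hour


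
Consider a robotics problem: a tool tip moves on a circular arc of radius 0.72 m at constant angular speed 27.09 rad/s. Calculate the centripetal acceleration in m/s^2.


a_c = omega^2 * r = 27.09^2 * 0.72 = 528.3850

528.3850 m/s^2


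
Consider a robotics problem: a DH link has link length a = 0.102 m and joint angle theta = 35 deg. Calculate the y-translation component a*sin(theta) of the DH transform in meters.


a*sin(theta) = 0.102*sin(35 deg) = 0.0585

0.0585 m


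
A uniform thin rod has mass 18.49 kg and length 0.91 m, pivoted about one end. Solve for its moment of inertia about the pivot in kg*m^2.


I = (1/3)*m*L^2 = (1/3)*18.49*0.91^2 = 5.1039

5.1039 kg*m^2


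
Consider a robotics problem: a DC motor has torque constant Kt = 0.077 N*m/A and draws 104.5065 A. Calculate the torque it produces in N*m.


tau = Kt * I = 0.077*104.5065 = 8.0470

8.0470 N*m


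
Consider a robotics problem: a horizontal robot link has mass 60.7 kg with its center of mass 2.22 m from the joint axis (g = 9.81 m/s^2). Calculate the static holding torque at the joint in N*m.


tau = m*g*L = 60.7 * 9.81 * 2.22 = 1321.9367

1321.9367 N*m


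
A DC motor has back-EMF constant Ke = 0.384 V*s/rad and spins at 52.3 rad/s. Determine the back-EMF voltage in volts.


V_emf = Ke * omega = 0.384*52.3 = 20.0832

20.0832 V


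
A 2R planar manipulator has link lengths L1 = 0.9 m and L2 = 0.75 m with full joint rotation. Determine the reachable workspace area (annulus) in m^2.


r_max = L1 + L2 = 1.6500, r_min = |L1 - L2| = 0.1500
A = pi*(r_max^2 - r_min^2) = pi*(2.7225 - 0.0225) = 8.4823

8.4823 m^2


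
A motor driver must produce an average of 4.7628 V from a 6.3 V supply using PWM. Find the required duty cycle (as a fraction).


D = V_avg/V_supply = 4.7628/6.3 = 0.7560

0.7560


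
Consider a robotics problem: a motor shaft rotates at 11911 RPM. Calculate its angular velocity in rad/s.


omega = 11911 * 2*pi/60 = 1247.3170

1247.3170 rad/s


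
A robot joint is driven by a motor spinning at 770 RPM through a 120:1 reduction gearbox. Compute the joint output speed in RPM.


omega_joint = omega_motor / N = 770 / 120 = 6.4167

6.4167 RPM


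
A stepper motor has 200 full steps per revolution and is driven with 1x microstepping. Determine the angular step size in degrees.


step = 360/(200*1) = 360/200 = 1.8000

1.8000 degrees


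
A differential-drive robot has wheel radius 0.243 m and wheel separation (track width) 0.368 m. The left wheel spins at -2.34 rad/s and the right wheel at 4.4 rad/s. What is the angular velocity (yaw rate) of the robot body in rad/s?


omega = r*(wR - wL)/L = 0.243*(4.4 - (-2.34))/0.368 = 4.4506

4.4506 rad/s


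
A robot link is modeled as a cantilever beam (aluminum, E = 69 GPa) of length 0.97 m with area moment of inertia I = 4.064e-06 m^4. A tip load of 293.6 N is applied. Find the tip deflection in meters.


delta = F*L^3/(3*E*I) = 293.6*0.97^3/(3*6.900e+10*4.064e-06)
      = 267.9607928/841248 = 3.1853e-04

3.1853e-04 m


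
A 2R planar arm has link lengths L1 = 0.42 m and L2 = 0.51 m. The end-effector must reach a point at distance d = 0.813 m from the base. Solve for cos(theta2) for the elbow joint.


cos(th2) = (d^2 - L1^2 - L2^2)/(2*L1*L2) = (0.813^2 - 0.42^2 - 0.51^2)/(2*0.42*0.51) = 0.5240

0.5240


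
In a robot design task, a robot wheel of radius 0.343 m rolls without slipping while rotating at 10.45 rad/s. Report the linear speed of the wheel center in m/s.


v = omega * r = 10.45 * 0.343 = 3.5844

3.5844 m/s


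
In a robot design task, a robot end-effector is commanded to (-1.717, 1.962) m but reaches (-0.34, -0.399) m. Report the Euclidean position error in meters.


dx = -0.34 - (-1.717) = 1.3770, dy = -0.399 - (1.962) = -2.3610
err = sqrt(1.896129 + 5.574321) = 2.7332

2.7332 m


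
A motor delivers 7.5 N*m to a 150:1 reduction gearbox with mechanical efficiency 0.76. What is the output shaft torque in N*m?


tau_out = tau_in * N * eta = 7.5 * 150 * 0.76 = 855.0000

855.0000 N*m


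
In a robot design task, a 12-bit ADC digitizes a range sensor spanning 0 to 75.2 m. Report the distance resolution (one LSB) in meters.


res = range / 2^n = 75.2/2^12 = 75.2/4096 = 0.0184

0.0184 m


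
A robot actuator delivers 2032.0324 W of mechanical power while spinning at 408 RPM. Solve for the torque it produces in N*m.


omega = 408 * 2*pi/60 = 42.725660 rad/s
tau = P / omega = 2032.0324 / 42.725660 = 47.5600

47.5600 N*m


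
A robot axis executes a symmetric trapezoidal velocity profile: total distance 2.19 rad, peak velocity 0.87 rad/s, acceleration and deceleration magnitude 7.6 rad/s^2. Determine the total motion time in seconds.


t_acc = v/a = 0.87/7.6 = 0.114474 s
d_acc = v^2/(2a) = 0.049796 rad (each ramp)
d_cruise = 2.19 - 2*0.049796 = 2.090408 rad
t_cruise = 2.090408/0.87 = 2.402768 s
t_total = 2*0.114474 + 2.402768 = 2.6317

2.6317 s
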